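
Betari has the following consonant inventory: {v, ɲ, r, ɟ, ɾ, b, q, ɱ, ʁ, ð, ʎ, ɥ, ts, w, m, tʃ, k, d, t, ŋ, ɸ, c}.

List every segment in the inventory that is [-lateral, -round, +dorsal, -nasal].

ɟ, q, ʁ, k, c

Checking each segment against [-lateral], [-round], [+dorsal], [-nasal]: /ɟ/ (voiced palatal stop), /q/ (voiceless uvular stop), /ʁ/ (voiced uvular fricative), /k/ (voiceless velar stop), /c/ (voiceless palatal stop) satisfy every feature; every other segment in the inventory fails at least one.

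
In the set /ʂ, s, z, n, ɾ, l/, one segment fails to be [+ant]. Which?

/l, z, ɾ, n, s/ are all [+anterior]; /ʂ/ (voiceless retroflex fricative) is [-anterior].

ʂ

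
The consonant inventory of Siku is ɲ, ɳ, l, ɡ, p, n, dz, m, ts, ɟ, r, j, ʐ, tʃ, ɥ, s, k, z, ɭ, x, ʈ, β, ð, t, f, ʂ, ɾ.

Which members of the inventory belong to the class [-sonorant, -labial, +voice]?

Eliminate segments failing any feature: /ɲ, ɳ, l, n, m, r, j, ɥ, ɭ, ɾ/ are [+sonorant]; /p, β, f/ are [+labial]; /ts, tʃ, s, k, x, ʈ, t, ʂ/ are [-voice]. The remaining /ɡ, dz, ɟ, ʐ, z, ð/ satisfy [-sonorant], [-labial], [+voice].

ɡ, dz, ɟ, ʐ, z, ð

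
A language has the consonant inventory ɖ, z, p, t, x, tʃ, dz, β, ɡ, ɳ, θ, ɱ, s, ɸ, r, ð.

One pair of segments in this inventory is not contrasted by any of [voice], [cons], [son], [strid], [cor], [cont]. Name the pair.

x, ɸ

On the given features, /x/ and /ɸ/ have an identical profile: [−voice], [+consonantal], [−sonorant], [−strident], [−coronal], [+continuant]. No other two segments in the inventory coincide on all 6 features. (They do differ in [labial] and [dorsal], which are not among the given features.)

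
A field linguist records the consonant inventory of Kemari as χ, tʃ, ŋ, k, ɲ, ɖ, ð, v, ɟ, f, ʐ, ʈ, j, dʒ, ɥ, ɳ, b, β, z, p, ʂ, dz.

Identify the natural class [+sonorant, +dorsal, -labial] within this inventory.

Checking each segment against [+sonorant], [+dorsal], [-labial]: /ŋ/ (velar nasal), /ɲ/ (palatal nasal), /j/ (palatal glide) satisfy every feature; every other segment in the inventory fails at least one.

ŋ, ɲ, j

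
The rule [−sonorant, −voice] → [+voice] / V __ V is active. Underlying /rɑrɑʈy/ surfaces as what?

Only /ʈ/ occurs between two vowels (/ɑ/ __ /y/) and matches the structural description. It is a voiceless retroflex stop, so [−sonorant, −voice] holds; changing it to [+voice] with all other features held fixed yields /ɖ/ (voiced retroflex stop). No other segment meets both the structural description and the environment, so the output is [rɑrɑɖy].

[rɑrɑɖy]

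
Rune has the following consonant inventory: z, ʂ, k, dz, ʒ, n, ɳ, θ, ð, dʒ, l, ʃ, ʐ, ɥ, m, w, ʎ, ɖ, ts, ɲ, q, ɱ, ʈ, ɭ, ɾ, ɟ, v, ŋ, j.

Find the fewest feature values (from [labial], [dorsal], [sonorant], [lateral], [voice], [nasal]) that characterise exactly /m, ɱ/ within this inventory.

[+nasal, +labial]

The class [+nasal], [+labial] has exactly /m, ɱ/ as its extension in this inventory. No smaller conjunction from the listed features achieves this: [+labial] alone would also admit /ɥ, w, v/; [+nasal] alone would also admit /n, ɳ, ɲ, ŋ/; and checking the remaining single features turns up none with this extension.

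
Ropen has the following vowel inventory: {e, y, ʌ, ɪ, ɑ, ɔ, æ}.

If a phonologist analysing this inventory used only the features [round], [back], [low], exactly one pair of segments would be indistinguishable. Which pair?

Both /ɪ/ and /e/ are [−round], [−back], [−low]. Since the list omits [high] and [tense] — which do distinguish the high front unrounded lax vowel from the mid front unrounded tense vowel — this pair collapses; all other pairs remain distinct.

ɪ, e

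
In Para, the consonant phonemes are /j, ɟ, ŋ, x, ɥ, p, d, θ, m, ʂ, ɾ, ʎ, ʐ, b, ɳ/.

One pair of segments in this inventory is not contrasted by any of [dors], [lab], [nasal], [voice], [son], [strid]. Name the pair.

Both /j/ and /ʎ/ are [+dorsal], [−labial], [−nasal], [+voice], [+sonorant], [−strident]. Since the list omits [lateral] — which does distinguish the palatal glide from the palatal lateral approximant — this pair collapses; all other pairs remain distinct.

j, ʎ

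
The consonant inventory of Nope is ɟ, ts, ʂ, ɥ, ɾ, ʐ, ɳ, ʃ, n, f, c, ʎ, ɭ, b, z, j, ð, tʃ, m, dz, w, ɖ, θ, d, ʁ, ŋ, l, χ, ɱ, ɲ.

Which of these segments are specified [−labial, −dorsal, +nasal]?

ɳ, n

Checking each segment against [−labial], [−dorsal], [+nasal]: /ɳ/ (retroflex nasal), /n/ (alveolar nasal) satisfy every feature; every other segment in the inventory fails at least one.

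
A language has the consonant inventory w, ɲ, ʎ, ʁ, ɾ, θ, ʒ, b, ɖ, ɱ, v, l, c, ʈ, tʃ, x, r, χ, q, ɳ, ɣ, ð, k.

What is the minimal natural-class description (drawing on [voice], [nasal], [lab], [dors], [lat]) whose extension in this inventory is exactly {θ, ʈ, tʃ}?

[-voice, -dors]

Every target segment is [-voice], [-dorsal]; each remaining inventory member fails at least one of these. Each conjunct is needed — [-dorsal] alone would also admit /ɾ, ʒ, b, ɖ, …/; [-voice] alone would also admit /c, x, χ, q, …/ — and no other single listed feature has exactly this extension, so two is the minimum.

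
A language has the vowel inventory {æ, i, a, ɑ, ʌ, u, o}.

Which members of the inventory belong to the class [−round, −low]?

Checking each segment against [−round], [−low]: /i/ (high front unrounded tense vowel), /ʌ/ (mid back unrounded lax vowel) satisfy every feature; every other segment in the inventory fails at least one.

i, ʌ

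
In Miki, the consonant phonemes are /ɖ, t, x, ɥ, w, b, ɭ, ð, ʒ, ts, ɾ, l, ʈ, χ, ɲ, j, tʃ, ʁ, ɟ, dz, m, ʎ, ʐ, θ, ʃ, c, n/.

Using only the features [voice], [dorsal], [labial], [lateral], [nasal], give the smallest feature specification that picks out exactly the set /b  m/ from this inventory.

[+labial, −dorsal]

/b, m/ are all [+labial], [−dorsal], and no other segment in the inventory matches both values. Dropping any one of them over-generates: [−dorsal] alone would also admit /ɖ, t, ɭ, ð, …/; [+labial] alone would also admit /ɥ, w/. No other single listed feature picks out exactly this set either, so fewer than two features will not do.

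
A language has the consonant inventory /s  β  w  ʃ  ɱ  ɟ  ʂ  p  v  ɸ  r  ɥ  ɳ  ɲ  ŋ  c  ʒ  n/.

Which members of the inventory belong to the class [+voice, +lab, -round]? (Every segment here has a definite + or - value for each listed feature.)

β, ɱ, v

Eliminate segments failing any feature: /s, ʃ, ʂ, p, ɸ, c/ are [-voice]; /w, ɥ/ are [+round]; /ɟ, r, ɳ, ɲ, ŋ, ʒ, n/ are [-labial]. The remaining /β, ɱ, v/ satisfy [+voice], [+labial], [-round].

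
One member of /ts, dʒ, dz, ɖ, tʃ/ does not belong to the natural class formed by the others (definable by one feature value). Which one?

The remaining segments after removing /ɖ/ share [+delayed release]; /ɖ/ (voiced retroflex stop) is [−delayed release]. For every other candidate removal, the leftover set fails to share any single feature value that the removed segment lacks.

ɖ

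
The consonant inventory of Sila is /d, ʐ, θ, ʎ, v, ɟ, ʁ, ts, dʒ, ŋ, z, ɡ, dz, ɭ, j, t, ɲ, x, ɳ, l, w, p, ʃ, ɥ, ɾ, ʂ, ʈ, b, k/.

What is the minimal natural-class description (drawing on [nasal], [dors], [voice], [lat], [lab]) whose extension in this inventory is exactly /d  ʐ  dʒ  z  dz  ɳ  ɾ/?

[+voice, −lat, −lab, −dors]

The class [+voice], [−lateral], [−labial], [−dorsal] has exactly /d, ʐ, dʒ, z, dz, ɳ, ɾ/ as its extension in this inventory. No smaller conjunction from the listed features achieves this: [−lateral, −labial, −dorsal] alone would also admit /θ, ts, t, ʃ, …/; [+voice, −labial, −dorsal] alone would also admit /ɭ, l/; [+voice, −lateral, −dorsal] alone would also admit /v, b/; [+voice, −lateral, −labial] alone would also admit /ɟ, ʁ, ŋ, ɡ, …/; and checking the remaining three-feature bundles turns up none with this extension.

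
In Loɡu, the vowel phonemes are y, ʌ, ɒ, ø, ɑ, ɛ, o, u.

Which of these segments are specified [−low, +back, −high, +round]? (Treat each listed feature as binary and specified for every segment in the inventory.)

o

Checking each segment against [−low], [+back], [−high], [+round]: /o/ (mid back rounded tense vowel) satisfies every feature; every other segment in the inventory fails at least one.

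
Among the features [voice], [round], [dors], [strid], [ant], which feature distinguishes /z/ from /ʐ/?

/z/ (voiced alveolar fricative) and /ʐ/ (voiced retroflex fricative) agree on [+voice], [−round], [−dorsal], [+strident]. They differ on [anterior] (/z/ [+], /ʐ/ [−]).

[anterior]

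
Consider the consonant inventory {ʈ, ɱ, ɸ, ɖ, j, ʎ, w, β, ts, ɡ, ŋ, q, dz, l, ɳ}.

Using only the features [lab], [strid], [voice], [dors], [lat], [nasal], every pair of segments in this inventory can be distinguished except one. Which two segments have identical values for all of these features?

ɡ, j

Both /ɡ/ and /j/ are [−labial], [−strident], [+voice], [+dorsal], [−lateral], [−nasal]. Since the list omits [sonorant], [continuant] and [back] — which do distinguish the voiced velar stop from the palatal glide — this pair collapses; all other pairs remain distinct.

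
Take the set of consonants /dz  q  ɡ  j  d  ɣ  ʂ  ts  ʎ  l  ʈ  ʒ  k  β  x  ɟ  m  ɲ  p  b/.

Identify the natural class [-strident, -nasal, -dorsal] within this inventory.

Checking each segment against [-strident], [-nasal], [-dorsal]: /d/ (voiced alveolar stop), /l/ (alveolar lateral approximant), /ʈ/ (voiceless retroflex stop), /β/ (voiced bilabial fricative), /p/ (voiceless bilabial stop), /b/ (voiced bilabial stop) satisfy every feature; every other segment in the inventory fails at least one.

d, l, ʈ, β, p, b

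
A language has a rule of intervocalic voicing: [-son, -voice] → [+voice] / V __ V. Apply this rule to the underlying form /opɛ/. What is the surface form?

[obɛ]

The only segment in the rule's environment that also matches [-son, -voice] is /p/. Applying [+voice] turns the voiceless bilabial stop into /b/ (voiced bilabial stop), giving [obɛ].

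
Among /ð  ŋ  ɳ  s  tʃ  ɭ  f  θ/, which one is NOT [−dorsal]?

ŋ

/f, θ, ɭ, ɳ, tʃ, s, ð/ are all [−dorsal]; /ŋ/ (velar nasal) is [+dorsal].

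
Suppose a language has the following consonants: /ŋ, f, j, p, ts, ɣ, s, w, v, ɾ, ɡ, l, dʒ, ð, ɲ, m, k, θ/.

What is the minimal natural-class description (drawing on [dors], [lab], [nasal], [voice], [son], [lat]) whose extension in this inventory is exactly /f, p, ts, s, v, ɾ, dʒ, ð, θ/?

[-nasal, -lat, -dors]

Every target segment is [-nasal], [-lateral], [-dorsal]; each remaining inventory member fails at least one of these. Each conjunct is needed — [-lateral, -dorsal] alone would also admit /m/; [-nasal, -dorsal] alone would also admit /l/; [-nasal, -lateral] alone would also admit /j, ɣ, w, ɡ, …/ — and no other combination of two listed features has exactly this extension, so three is the minimum.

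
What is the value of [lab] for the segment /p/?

/p/ is the voiceless bilabial stop, hence [+labial].

[+labial]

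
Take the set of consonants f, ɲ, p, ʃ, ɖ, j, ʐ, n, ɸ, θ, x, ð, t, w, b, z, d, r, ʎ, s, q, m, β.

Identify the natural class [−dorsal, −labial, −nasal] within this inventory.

Checking each segment against [−dorsal], [−labial], [−nasal]: /ʃ/ (voiceless postalveolar fricative), /ɖ/ (voiced retroflex stop), /ʐ/ (voiced retroflex fricative), /θ/ (voiceless dental fricative), /ð/ (voiced dental fricative), /t/ (voiceless alveolar stop), among others, satisfy every feature; every other segment in the inventory fails at least one.

ʃ, ɖ, ʐ, θ, ð, t, z, d, r, s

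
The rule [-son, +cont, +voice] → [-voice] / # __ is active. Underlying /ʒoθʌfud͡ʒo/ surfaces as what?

[ʃoθʌfud͡ʒo]

Only the initial segment /ʒ/ is both word-initial and matches the structural description. It is a voiced postalveolar fricative, so [-son, +cont, +voice] holds; changing it to [-voice] with all other features held fixed yields /ʃ/ (voiceless postalveolar fricative). No other segment meets both the structural description and the environment, so the output is [ʃoθʌfud͡ʒo].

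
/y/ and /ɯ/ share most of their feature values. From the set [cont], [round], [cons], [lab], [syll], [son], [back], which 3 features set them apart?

[labial], [round], [back]

The two segments share [+continuant], [−consonantal], [+syllabic], [+sonorant]. The only features from the list on which they differ: /y/ is [+labial] while /ɯ/ is [−labial]; /y/ is [+round] while /ɯ/ is [−round]; /y/ is [−back] while /ɯ/ is [+back].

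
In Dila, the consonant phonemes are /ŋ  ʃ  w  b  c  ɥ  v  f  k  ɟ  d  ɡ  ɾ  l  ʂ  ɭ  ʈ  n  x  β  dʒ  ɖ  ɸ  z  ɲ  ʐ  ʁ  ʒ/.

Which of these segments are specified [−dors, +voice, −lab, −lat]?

Checking each segment against [−dorsal], [+voice], [−labial], [−lateral]: /d/ (voiced alveolar stop), /ɾ/ (alveolar tap), /n/ (alveolar nasal), /dʒ/ (voiced postalveolar affricate), /ɖ/ (voiced retroflex stop), /z/ (voiced alveolar fricative), among others, satisfy every feature; every other segment in the inventory fails at least one.

d, ɾ, n, dʒ, ɖ, z, ʐ, ʒ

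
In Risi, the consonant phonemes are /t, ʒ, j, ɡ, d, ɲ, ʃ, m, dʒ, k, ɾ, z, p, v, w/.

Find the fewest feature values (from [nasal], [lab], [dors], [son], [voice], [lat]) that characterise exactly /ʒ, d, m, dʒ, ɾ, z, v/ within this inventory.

[+voice, −dors]

The class [+voice], [−dorsal] has exactly /ʒ, d, m, dʒ, ɾ, z, v/ as its extension in this inventory. No smaller conjunction from the listed features achieves this: [−dorsal] alone would also admit /t, ʃ, p/; [+voice] alone would also admit /j, ɡ, ɲ, w/; and checking the remaining single features turns up none with this extension.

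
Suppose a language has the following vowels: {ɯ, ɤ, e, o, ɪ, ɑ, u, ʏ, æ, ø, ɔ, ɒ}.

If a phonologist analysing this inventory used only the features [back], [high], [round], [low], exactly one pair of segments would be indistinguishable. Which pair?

o, ɔ

/o/ (mid back rounded tense vowel) and /ɔ/ (mid back rounded lax vowel) are both [+back], [-high], [+round], [-low], so none of the listed features separates them. (They do differ in [tense], which is not among the given features.) Every other pair in the inventory differs on at least one listed feature.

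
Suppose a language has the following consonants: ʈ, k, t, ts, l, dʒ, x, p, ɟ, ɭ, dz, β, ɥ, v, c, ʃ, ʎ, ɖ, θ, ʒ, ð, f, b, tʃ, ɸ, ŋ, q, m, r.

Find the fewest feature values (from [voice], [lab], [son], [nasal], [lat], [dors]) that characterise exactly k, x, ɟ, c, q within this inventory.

[-son, +dors]

The class [-sonorant], [+dorsal] has exactly /k, x, ɟ, c, q/ as its extension in this inventory. No smaller conjunction from the listed features achieves this: [+dorsal] alone would also admit /ɥ, ʎ, ŋ/; [-sonorant] alone would also admit /ʈ, t, ts, dʒ, …/; and checking the remaining single features turns up none with this extension.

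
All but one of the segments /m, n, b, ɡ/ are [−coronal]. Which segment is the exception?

n

Every segment except /n/ is [−coronal]. /n/ (alveolar nasal) is [+coronal], so it is the exception.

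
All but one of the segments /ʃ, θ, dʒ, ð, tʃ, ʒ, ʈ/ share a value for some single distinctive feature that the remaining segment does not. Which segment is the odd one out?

ʈ

/tʃ, ð, dʒ, ʒ, θ, ʃ/ are all [+distributed], but /ʈ/ (voiceless retroflex stop) is [-distributed]. No other single segment can be removed to leave a set sharing one feature value that the removed segment lacks, so /ʈ/ is the odd one out.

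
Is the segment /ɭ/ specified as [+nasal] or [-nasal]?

[-nasal]

/ɭ/ is the retroflex lateral approximant. The feature [nasal] marks segments produced with velum lowered (airflow through the nose); /ɭ/ lacks this property, so it is [-nasal].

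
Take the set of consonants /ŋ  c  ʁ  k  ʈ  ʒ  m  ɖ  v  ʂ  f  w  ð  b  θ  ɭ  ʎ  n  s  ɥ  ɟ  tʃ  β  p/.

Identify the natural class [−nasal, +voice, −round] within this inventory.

ʁ, ʒ, ɖ, v, ð, b, ɭ, ʎ, ɟ, β

First, the [−nasal] segments are /c, ʁ, k, ʈ, ʒ, ɖ, v, ʂ, f, w, ð, b, θ, ɭ, ʎ, s, ɥ, ɟ, tʃ, β, p/.
Of those, [+voice] gives /ʁ, ʒ, ɖ, v, w, ð, b, ɭ, ʎ, ɥ, ɟ, β/.
Within that set, [−round] leaves /ʁ, ʒ, ɖ, v, ð, b, ɭ, ʎ, ɟ, β/.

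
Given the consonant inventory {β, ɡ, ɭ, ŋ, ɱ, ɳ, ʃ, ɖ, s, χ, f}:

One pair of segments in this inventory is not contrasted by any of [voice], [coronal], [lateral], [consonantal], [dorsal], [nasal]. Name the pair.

Both /ʃ/ and /s/ are [−voice], [+coronal], [−lateral], [+consonantal], [−dorsal], [−nasal]. Since the list omits [anterior] and [distributed] — which do distinguish the voiceless postalveolar fricative from the voiceless alveolar fricative — this pair collapses; all other pairs remain distinct.

ʃ, s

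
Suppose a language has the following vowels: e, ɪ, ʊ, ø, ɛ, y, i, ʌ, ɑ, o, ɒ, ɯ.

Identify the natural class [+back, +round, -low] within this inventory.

Among the inventory, the [+back] segments are /ʊ, ʌ, ɑ, o, ɒ, ɯ/.
Then [+round] gives /ʊ, o, ɒ/.
Then [-low] leaves /ʊ, o/.

ʊ, o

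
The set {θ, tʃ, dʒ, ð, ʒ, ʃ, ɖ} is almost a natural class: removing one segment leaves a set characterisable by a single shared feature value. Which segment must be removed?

/θ, ð, ʒ, tʃ, dʒ, ʃ/ are all [+distributed], but /ɖ/ (voiced retroflex stop) is [-distributed]. No other single segment can be removed to leave a set sharing one feature value that the removed segment lacks, so /ɖ/ is the odd one out.

ɖ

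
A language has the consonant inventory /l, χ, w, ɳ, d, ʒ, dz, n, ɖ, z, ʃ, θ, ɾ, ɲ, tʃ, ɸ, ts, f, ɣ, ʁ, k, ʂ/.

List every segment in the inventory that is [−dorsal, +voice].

Eliminate segments failing any feature: /χ, w, ɲ, ɣ, ʁ, k/ are [+dorsal]; /ʃ, θ, tʃ, ɸ, ts, f, ʂ/ are [−voice]. The remaining /l, ɳ, d, ʒ, dz, n, ɖ, z, ɾ/ satisfy [−dorsal], [+voice].

l, ɳ, d, ʒ, dz, n, ɖ, z, ɾ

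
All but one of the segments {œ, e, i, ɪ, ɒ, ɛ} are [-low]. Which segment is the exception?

Every segment except /ɒ/ is [-low]. /ɒ/ (low back rounded vowel) is [+low], so it is the exception.

ɒ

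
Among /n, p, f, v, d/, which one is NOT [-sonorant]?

Every segment except /n/ is [-sonorant]. /n/ (alveolar nasal) is [+sonorant], so it is the exception.

n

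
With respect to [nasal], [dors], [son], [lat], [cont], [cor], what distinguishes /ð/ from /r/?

/ð/ is the voiced dental fricative and /r/ is the alveolar trill. Both are [−nasal], [−dorsal], [−lateral], [+continuant], [+coronal]. /ð/ is [−sonorant] while /r/ is [+sonorant], so the distinguishing feature is [sonorant].

[sonorant]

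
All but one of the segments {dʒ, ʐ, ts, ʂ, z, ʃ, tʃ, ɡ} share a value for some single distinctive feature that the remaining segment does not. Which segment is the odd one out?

The remaining segments after removing /ɡ/ share [+strident]; /ɡ/ (voiced velar stop) is [−strident]. For every other candidate removal, the leftover set fails to share any single feature value that the removed segment lacks.

ɡ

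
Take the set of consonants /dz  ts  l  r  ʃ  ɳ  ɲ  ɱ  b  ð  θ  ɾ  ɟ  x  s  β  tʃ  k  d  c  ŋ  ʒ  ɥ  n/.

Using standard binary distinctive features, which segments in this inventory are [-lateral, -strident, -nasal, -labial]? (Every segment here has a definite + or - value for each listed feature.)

The [-lateral] segments are /dz, ts, r, ʃ, ɳ, ɲ, ɱ, b, ð, θ, ɾ, ɟ, x, s, β, tʃ, k, d, c, ŋ, ʒ, ɥ, n/.
Of those, [-strident] gives /r, ɳ, ɲ, ɱ, b, ð, θ, ɾ, ɟ, x, β, k, d, c, ŋ, ɥ, n/.
Intersecting with [-nasal] gives /r, b, ð, θ, ɾ, ɟ, x, β, k, d, c, ɥ/.
Then [-labial] leaves /r, ð, θ, ɾ, ɟ, x, k, d, c/.

r, ð, θ, ɾ, ɟ, x, k, d, c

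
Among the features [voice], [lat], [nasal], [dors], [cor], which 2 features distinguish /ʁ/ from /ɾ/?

/ʁ/ is the voiced uvular fricative and /ɾ/ is the alveolar tap. Both are [+voice], [-lateral], [-nasal]. /ʁ/ is [-coronal] while /ɾ/ is [+coronal]; /ʁ/ is [+dorsal] while /ɾ/ is [-dorsal], so the distinguishing features are [coronal], [dorsal].

[coronal], [dorsal]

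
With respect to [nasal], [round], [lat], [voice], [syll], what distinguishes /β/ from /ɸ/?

[voice]

The two segments share [−nasal], [−round], [−lateral], [−syllabic]. The only feature from the list on which they differ: /β/ is [+voice] while /ɸ/ is [−voice].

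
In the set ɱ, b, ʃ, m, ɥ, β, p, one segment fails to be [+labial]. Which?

Every segment except /ʃ/ is [+labial]. /ʃ/ (voiceless postalveolar fricative) is [−labial], so it is the exception.

ʃ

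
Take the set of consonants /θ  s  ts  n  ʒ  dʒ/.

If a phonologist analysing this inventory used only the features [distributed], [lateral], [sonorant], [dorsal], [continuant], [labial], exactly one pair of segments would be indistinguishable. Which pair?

/θ/ (voiceless dental fricative) and /ʒ/ (voiced postalveolar fricative) are both [+distributed], [−lateral], [−sonorant], [−dorsal], [+continuant], [−labial], so none of the listed features separates them. (They do differ in [voice], [strident] and [anterior], which are not among the given features.) Every other pair in the inventory differs on at least one listed feature.

θ, ʒ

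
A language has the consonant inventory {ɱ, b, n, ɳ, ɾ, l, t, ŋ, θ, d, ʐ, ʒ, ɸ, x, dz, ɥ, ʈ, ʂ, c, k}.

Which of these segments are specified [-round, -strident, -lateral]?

ɱ, b, n, ɳ, ɾ, t, ŋ, θ, d, ɸ, x, ʈ, c, k

Eliminate segments failing any feature: /l/ is [+lateral]; /ʐ, ʒ, dz, ʂ/ are [+strident]; /ɥ/ is [+round]. The remaining /ɱ, b, n, ɳ, ɾ, t, ŋ, θ, d, ɸ, x, ʈ, c, k/ satisfy [-round], [-strident], [-lateral].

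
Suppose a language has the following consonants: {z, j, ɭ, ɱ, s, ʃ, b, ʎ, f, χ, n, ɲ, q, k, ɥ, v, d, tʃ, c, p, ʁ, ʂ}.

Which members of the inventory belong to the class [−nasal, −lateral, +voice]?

z, j, b, ɥ, v, d, ʁ

Checking each segment against [−nasal], [−lateral], [+voice]: /z/ (voiced alveolar fricative), /j/ (palatal glide), /b/ (voiced bilabial stop), /ɥ/ (labial-palatal glide), /v/ (voiced labiodental fricative), /d/ (voiced alveolar stop), among others, satisfy every feature; every other segment in the inventory fails at least one.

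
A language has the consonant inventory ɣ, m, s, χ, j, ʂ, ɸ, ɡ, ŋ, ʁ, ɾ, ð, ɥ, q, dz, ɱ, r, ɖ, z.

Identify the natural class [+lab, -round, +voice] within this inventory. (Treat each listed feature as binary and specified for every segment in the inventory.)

m, ɱ

Eliminate segments failing any feature: /ɣ, s, χ, j, ʂ, ɡ, ŋ, ʁ, ɾ, ð, q, dz, r, ɖ, z/ are [-labial]; /ɸ/ is [-voice]; /ɥ/ is [+round]. The remaining /m, ɱ/ satisfy [+labial], [-round], [+voice].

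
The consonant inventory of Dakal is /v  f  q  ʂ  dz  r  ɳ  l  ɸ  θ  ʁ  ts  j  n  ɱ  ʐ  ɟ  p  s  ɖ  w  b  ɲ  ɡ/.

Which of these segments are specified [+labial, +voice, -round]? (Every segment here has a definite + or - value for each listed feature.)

The [+labial] segments are /v, f, ɸ, ɱ, p, w, b/.
Then [+voice] gives /v, ɱ, w, b/.
Of those, [-round] leaves /v, ɱ, b/.

v, ɱ, b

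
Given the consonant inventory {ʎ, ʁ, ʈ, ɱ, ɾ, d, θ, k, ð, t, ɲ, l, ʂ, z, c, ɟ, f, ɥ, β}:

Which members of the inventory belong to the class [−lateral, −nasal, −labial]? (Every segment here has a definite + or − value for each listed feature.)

ʁ, ʈ, ɾ, d, θ, k, ð, t, ʂ, z, c, ɟ

Among the inventory, the [−lateral] segments are /ʁ, ʈ, ɱ, ɾ, d, θ, k, ð, t, ɲ, ʂ, z, c, ɟ, f, ɥ, β/.
Then [−nasal] gives /ʁ, ʈ, ɾ, d, θ, k, ð, t, ʂ, z, c, ɟ, f, ɥ, β/.
Among these, [−labial] leaves /ʁ, ʈ, ɾ, d, θ, k, ð, t, ʂ, z, c, ɟ/.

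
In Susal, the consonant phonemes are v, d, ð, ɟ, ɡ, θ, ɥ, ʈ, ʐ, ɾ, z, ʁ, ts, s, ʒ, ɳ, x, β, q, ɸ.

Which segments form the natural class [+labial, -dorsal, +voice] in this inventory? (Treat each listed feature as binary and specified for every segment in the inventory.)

Eliminate segments failing any feature: /d, ð, ɟ, ɡ, θ, ʈ, ʐ, ɾ, z, ʁ, ts, s, ʒ, ɳ, x, q/ are [-labial]; /ɥ/ is [+dorsal]; /ɸ/ is [-voice]. The remaining /v, β/ satisfy [+labial], [-dorsal], [+voice].

v, β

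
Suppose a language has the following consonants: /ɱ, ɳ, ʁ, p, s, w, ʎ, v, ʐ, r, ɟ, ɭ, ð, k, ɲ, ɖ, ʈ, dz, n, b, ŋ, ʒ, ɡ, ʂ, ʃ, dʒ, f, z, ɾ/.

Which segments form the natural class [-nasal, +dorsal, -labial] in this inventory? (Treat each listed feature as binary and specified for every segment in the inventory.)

The [-nasal] segments are /ʁ, p, s, w, ʎ, v, ʐ, r, ɟ, ɭ, ð, k, ɖ, ʈ, dz, b, ʒ, ɡ, ʂ, ʃ, dʒ, f, z, ɾ/.
Of those, [+dorsal] gives /ʁ, w, ʎ, ɟ, k, ɡ/.
Of those, [-labial] leaves /ʁ, ʎ, ɟ, k, ɡ/.

ʁ, ʎ, ɟ, k, ɡ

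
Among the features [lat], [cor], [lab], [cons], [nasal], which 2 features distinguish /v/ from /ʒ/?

[labial], [coronal]

/v/ (voiced labiodental fricative) and /ʒ/ (voiced postalveolar fricative) agree on [−lateral], [+consonantal], [−nasal]. They differ on [labial] (/v/ [+], /ʒ/ [−]), [coronal] (/v/ [−], /ʒ/ [+]).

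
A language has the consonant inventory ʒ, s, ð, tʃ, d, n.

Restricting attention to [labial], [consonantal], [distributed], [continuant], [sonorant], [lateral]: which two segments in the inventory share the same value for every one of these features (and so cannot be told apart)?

ð, ʒ

On the given features, /ð/ and /ʒ/ have an identical profile: [−labial], [+consonantal], [+distributed], [+continuant], [−sonorant], [−lateral]. No other two segments in the inventory coincide on all 6 features. (They do differ in [strident] and [anterior], which are not among the given features.)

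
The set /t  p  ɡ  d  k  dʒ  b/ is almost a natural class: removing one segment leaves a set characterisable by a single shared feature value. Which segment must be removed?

[delayed release] (equivalently [strident]) groups all but one: /d, t, p, ɡ, k, b/ share [−delayed release] while /dʒ/ (voiced postalveolar affricate) alone is [+delayed release]. Removing any other segment would not leave a single-feature class that excludes it.

dʒ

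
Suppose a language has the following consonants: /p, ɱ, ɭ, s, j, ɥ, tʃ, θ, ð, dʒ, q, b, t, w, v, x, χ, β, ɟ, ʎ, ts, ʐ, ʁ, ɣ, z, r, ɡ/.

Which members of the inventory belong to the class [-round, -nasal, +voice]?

The [-round] segments are /p, ɱ, ɭ, s, j, tʃ, θ, ð, dʒ, q, b, t, v, x, χ, β, ɟ, ʎ, ts, ʐ, ʁ, ɣ, z, r, ɡ/.
Then [-nasal] gives /p, ɭ, s, j, tʃ, θ, ð, dʒ, q, b, t, v, x, χ, β, ɟ, ʎ, ts, ʐ, ʁ, ɣ, z, r, ɡ/.
Of those, [+voice] leaves /ɭ, j, ð, dʒ, b, v, β, ɟ, ʎ, ʐ, ʁ, ɣ, z, r, ɡ/.

ɭ, j, ð, dʒ, b, v, β, ɟ, ʎ, ʐ, ʁ, ɣ, z, r, ɡ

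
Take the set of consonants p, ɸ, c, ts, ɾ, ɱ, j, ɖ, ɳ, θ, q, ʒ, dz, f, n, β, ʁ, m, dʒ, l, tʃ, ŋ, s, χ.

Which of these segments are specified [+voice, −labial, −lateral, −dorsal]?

ɾ, ɖ, ɳ, ʒ, dz, n, dʒ

Among the inventory, the [+voice] segments are /ɾ, ɱ, j, ɖ, ɳ, ʒ, dz, n, β, ʁ, m, dʒ, l, ŋ/.
Among these, [−labial] gives /ɾ, j, ɖ, ɳ, ʒ, dz, n, ʁ, dʒ, l, ŋ/.
Of those, [−lateral] gives /ɾ, j, ɖ, ɳ, ʒ, dz, n, ʁ, dʒ, ŋ/.
Among these, [−dorsal] leaves /ɾ, ɖ, ɳ, ʒ, dz, n, dʒ/.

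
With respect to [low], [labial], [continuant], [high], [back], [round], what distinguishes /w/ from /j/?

[labial], [round], [back]

The two segments share [−low], [+continuant], [+high]. The only features from the list on which they differ: /w/ is [+labial] while /j/ is [−labial]; /w/ is [+round] while /j/ is [−round]; /w/ is [+back] while /j/ is [−back].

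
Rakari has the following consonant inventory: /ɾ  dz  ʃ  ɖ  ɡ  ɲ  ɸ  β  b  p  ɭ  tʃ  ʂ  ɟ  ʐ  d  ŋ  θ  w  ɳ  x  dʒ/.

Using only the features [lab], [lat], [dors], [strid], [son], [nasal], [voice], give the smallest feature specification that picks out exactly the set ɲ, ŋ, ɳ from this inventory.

[+nasal]

Every target segment is [+nasal] and no other inventory member is, so one feature is enough.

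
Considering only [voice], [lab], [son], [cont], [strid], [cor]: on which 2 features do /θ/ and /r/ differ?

[sonorant], [voice]

The two segments share [−labial], [+continuant], [−strident], [+coronal]. The only features from the list on which they differ: /θ/ is [−sonorant] while /r/ is [+sonorant]; /θ/ is [−voice] while /r/ is [+voice].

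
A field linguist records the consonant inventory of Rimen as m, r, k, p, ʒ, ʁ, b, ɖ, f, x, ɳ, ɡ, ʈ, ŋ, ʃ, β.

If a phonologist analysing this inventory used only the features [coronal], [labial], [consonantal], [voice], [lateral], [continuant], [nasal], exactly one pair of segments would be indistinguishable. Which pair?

On the given features, /ʒ/ and /r/ have an identical profile: [+coronal], [−labial], [+consonantal], [+voice], [−lateral], [+continuant], [−nasal]. No other two segments in the inventory coincide on all 7 features. (They do differ in [sonorant], [strident] and [anterior], which are not among the given features.)

ʒ, r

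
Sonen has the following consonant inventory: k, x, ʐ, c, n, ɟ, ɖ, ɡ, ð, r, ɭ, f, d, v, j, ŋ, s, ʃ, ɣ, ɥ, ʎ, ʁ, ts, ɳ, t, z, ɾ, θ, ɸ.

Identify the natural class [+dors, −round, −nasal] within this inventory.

Eliminate segments failing any feature: /ʐ, n, ɖ, ð, r, ɭ, f, d, v, s, ʃ, ts, ɳ, t, z, ɾ, θ, ɸ/ are [−dorsal]; /ŋ/ is [+nasal]; /ɥ/ is [+round]. The remaining /k, x, c, ɟ, ɡ, j, ɣ, ʎ, ʁ/ satisfy [+dorsal], [−round], [−nasal].

k, x, c, ɟ, ɡ, j, ɣ, ʎ, ʁ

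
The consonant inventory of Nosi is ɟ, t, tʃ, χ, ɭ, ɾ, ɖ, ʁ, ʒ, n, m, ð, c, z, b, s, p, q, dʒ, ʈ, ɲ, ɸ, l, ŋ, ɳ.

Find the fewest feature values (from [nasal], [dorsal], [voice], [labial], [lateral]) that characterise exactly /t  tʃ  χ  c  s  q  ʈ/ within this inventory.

[−voice, −labial]

Every target segment is [−voice], [−labial]; each remaining inventory member fails at least one of these. Each conjunct is needed — [−labial] alone would also admit /ɟ, ɭ, ɾ, ɖ, …/; [−voice] alone would also admit /p, ɸ/ — and no other single listed feature has exactly this extension, so two is the minimum.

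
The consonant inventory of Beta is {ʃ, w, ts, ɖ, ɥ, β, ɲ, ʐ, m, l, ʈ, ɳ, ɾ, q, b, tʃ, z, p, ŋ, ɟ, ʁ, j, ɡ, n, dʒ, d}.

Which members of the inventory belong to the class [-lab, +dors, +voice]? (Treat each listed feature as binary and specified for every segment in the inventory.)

Checking each segment against [-labial], [+dorsal], [+voice]: /ɲ/ (palatal nasal), /ŋ/ (velar nasal), /ɟ/ (voiced palatal stop), /ʁ/ (voiced uvular fricative), /j/ (palatal glide), /ɡ/ (voiced velar stop) satisfy every feature; every other segment in the inventory fails at least one.

ɲ, ŋ, ɟ, ʁ, j, ɡ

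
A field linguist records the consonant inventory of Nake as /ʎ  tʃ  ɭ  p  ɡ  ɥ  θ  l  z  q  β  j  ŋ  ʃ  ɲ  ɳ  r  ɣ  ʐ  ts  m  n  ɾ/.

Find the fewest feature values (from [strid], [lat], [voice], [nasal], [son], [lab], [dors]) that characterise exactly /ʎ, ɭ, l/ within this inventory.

[+lat]

Every target segment is [+lateral] and no other inventory member is, so one feature is enough.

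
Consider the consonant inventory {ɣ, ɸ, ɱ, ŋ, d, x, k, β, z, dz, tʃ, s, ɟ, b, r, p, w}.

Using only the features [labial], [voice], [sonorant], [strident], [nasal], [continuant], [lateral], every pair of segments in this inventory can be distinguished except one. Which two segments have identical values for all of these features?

Both /d/ and /ɟ/ are [−labial], [+voice], [−sonorant], [−strident], [−nasal], [−continuant], [−lateral]. Since the list omits [dorsal] — which does distinguish the voiced alveolar stop from the voiced palatal stop — this pair collapses; all other pairs remain distinct.

d, ɟ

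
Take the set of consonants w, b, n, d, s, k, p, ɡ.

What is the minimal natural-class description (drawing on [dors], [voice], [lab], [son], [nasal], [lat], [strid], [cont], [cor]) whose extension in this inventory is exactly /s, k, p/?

[−voice]

Every target segment is [−voice] and no other inventory member is, so one feature is enough.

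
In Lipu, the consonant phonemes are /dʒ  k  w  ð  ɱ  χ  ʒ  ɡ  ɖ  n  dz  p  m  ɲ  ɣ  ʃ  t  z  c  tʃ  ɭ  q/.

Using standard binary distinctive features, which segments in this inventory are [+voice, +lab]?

Among the inventory, the [+voice] segments are /dʒ, w, ð, ɱ, ʒ, ɡ, ɖ, n, dz, m, ɲ, ɣ, z, ɭ/.
Then [+labial] leaves /w, ɱ, m/.

w, ɱ, m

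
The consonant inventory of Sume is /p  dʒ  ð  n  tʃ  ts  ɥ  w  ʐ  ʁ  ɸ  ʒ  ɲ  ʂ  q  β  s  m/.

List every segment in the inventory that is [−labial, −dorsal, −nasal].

dʒ, ð, tʃ, ts, ʐ, ʒ, ʂ, s

Checking each segment against [−labial], [−dorsal], [−nasal]: /dʒ/ (voiced postalveolar affricate), /ð/ (voiced dental fricative), /tʃ/ (voiceless postalveolar affricate), /ts/ (voiceless alveolar affricate), /ʐ/ (voiced retroflex fricative), /ʒ/ (voiced postalveolar fricative), among others, satisfy every feature; every other segment in the inventory fails at least one.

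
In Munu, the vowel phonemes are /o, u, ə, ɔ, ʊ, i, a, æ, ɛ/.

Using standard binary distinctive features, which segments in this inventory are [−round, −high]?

ə, a, æ, ɛ

Eliminate segments failing any feature: /o, u, ɔ, ʊ/ are [+round]; /i/ is [+high]. The remaining /ə, a, æ, ɛ/ satisfy [−round], [−high].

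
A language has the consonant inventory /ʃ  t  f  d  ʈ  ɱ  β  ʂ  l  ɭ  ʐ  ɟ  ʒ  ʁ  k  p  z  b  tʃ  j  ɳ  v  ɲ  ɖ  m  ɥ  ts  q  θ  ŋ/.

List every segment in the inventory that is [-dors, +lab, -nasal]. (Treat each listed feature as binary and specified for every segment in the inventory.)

f, β, p, b, v

Eliminate segments failing any feature: /ʃ, t, d, ʈ, ʂ, l, ɭ, ʐ, ʒ, z, tʃ, ɳ, ɖ, ts, θ/ are [-labial]; /ɱ, m/ are [+nasal]; /ɟ, ʁ, k, j, ɲ, ɥ, q, ŋ/ are [+dorsal]. The remaining /f, β, p, b, v/ satisfy [-dorsal], [+labial], [-nasal].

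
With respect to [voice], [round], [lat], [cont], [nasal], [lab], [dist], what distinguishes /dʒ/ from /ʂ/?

[voice], [continuant], [distributed]

/dʒ/ (voiced postalveolar affricate) and /ʂ/ (voiceless retroflex fricative) agree on [-round], [-lateral], [-nasal], [-labial]. They differ on [voice] (/dʒ/ [+], /ʂ/ [-]), [continuant] (/dʒ/ [-], /ʂ/ [+]), [distributed] (/dʒ/ [+], /ʂ/ [-]).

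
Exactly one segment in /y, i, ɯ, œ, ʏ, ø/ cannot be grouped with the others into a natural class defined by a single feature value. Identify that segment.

/œ, ø, ʏ, y, i/ are all [−back], but /ɯ/ (high back unrounded vowel) is [+back]. No other single segment can be removed to leave a set sharing one feature value that the removed segment lacks, so /ɯ/ is the odd one out.

ɯ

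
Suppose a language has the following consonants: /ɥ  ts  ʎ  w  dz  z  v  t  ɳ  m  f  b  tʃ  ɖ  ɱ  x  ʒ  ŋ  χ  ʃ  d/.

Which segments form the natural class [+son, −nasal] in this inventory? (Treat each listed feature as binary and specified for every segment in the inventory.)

ɥ, ʎ, w

Checking each segment against [+sonorant], [−nasal]: /ɥ/ (labial-palatal glide), /ʎ/ (palatal lateral approximant), /w/ (labial-velar glide) satisfy every feature; every other segment in the inventory fails at least one.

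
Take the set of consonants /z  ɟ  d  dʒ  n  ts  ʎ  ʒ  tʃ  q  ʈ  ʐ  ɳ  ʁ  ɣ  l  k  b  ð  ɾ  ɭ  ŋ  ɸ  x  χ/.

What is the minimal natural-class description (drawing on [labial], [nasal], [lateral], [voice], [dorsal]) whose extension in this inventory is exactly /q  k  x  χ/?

The class [−voice], [+dorsal] has exactly /q, k, x, χ/ as its extension in this inventory. No smaller conjunction from the listed features achieves this: [+dorsal] alone would also admit /ɟ, ʎ, ʁ, ɣ, …/; [−voice] alone would also admit /ts, tʃ, ʈ, ɸ/; and checking the remaining single features turns up none with this extension.

[−voice, +dorsal]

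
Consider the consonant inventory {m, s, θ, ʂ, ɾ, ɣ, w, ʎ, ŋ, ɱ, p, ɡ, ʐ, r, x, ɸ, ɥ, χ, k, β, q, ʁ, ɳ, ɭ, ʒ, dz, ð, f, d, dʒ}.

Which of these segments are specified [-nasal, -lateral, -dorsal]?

s, θ, ʂ, ɾ, p, ʐ, r, ɸ, β, ʒ, dz, ð, f, d, dʒ

Eliminate segments failing any feature: /m, ŋ, ɱ, ɳ/ are [+nasal]; /ɣ, w, ɡ, x, ɥ, χ, k, q, ʁ/ are [+dorsal]; /ʎ, ɭ/ are [+lateral]. The remaining /s, θ, ʂ, ɾ, p, ʐ, r, ɸ, β, ʒ, dz, ð, f, d, dʒ/ satisfy [-nasal], [-lateral], [-dorsal].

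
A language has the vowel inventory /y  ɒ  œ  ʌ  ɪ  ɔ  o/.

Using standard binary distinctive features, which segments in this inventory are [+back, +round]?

The [+back] segments are /ɒ, ʌ, ɔ, o/.
Among these, [+round] leaves /ɒ, ɔ, o/.

ɒ, ɔ, o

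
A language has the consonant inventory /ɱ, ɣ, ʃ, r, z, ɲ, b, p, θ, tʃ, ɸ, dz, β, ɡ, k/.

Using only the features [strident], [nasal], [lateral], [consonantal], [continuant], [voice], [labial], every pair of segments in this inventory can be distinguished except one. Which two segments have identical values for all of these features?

r, ɣ

On the given features, /r/ and /ɣ/ have an identical profile: [-strident], [-nasal], [-lateral], [+consonantal], [+continuant], [+voice], [-labial]. No other two segments in the inventory coincide on all 7 features. (They do differ in [sonorant], [coronal] and [dorsal], which are not among the given features.)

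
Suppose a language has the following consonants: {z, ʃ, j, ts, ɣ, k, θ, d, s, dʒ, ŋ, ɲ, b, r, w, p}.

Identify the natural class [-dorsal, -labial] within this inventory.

z, ʃ, ts, θ, d, s, dʒ, r

The [-dorsal] segments are /z, ʃ, ts, θ, d, s, dʒ, b, r, p/.
Intersecting with [-labial] leaves /z, ʃ, ts, θ, d, s, dʒ, r/.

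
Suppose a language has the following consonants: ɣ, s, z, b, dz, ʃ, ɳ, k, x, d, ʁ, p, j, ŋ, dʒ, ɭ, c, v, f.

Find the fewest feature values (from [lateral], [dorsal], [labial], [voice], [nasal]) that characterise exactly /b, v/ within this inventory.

/b, v/ are all [+voice], [+labial], and no other segment in the inventory matches both values. Dropping any one of them over-generates: [+labial] alone would also admit /p, f/; [+voice] alone would also admit /ɣ, z, dz, ɳ, …/. No other single listed feature picks out exactly this set either, so fewer than two features will not do.

[+voice, +labial]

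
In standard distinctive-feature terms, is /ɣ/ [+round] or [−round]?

[−round]

/ɣ/ is the voiced velar fricative, hence [−round].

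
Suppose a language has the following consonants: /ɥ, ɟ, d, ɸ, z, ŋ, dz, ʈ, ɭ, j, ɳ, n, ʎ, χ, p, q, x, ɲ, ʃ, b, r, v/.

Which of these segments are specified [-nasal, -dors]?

d, ɸ, z, dz, ʈ, ɭ, p, ʃ, b, r, v

Eliminate segments failing any feature: /ɥ, ɟ, j, ʎ, χ, q, x/ are [+dorsal]; /ŋ, ɳ, n, ɲ/ are [+nasal]. The remaining /d, ɸ, z, dz, ʈ, ɭ, p, ʃ, b, r, v/ satisfy [-nasal], [-dorsal].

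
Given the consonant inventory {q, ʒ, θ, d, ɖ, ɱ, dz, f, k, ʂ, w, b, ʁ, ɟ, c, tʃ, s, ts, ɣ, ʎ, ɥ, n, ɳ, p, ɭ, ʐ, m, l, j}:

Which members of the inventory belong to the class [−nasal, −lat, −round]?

q, ʒ, θ, d, ɖ, dz, f, k, ʂ, b, ʁ, ɟ, c, tʃ, s, ts, ɣ, p, ʐ, j

Among the inventory, the [−nasal] segments are /q, ʒ, θ, d, ɖ, dz, f, k, ʂ, w, b, ʁ, ɟ, c, tʃ, s, ts, ɣ, ʎ, ɥ, p, ɭ, ʐ, l, j/.
Then [−lateral] gives /q, ʒ, θ, d, ɖ, dz, f, k, ʂ, w, b, ʁ, ɟ, c, tʃ, s, ts, ɣ, ɥ, p, ʐ, j/.
Of those, [−round] leaves /q, ʒ, θ, d, ɖ, dz, f, k, ʂ, b, ʁ, ɟ, c, tʃ, s, ts, ɣ, p, ʐ, j/.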